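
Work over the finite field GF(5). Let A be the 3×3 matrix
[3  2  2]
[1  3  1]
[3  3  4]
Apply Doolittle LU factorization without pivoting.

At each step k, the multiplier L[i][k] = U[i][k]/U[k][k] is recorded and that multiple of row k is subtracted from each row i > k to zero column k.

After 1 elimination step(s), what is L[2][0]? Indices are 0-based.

Step 1: pivot at (0,0) is 3.
  row1 ← row1 − (2)·row0  ⇒  L[1][0]=2, U row1=(0, 4, 2)
  row2 ← row2 − (1)·row0  ⇒  L[2][0]=1, U row2=(0, 1, 2)

L[2][0] = 1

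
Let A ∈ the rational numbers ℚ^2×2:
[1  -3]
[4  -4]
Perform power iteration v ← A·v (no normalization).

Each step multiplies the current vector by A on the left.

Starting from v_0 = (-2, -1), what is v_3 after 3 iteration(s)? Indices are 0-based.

v_0 = (-2, -1).
v_1 = A·v_0 = (1, -4).
v_2 = A·v_1 = (13, 20).
v_3 = A·v_2 = (-47, -28).

v_3 = (-47, -28)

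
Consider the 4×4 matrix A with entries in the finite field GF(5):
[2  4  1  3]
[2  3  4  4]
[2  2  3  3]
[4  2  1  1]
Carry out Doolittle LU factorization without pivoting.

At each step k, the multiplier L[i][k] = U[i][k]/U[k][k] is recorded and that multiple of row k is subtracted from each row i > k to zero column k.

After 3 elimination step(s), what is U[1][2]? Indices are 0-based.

U[1][2] = 3

Step 1: pivot at (0,0) is 2.
  row1 ← row1 − (1)·row0  ⇒  L[1][0]=1, U row1=(0, 4, 3, 1)
  row2 ← row2 − (1)·row0  ⇒  L[2][0]=1, U row2=(0, 3, 2, 0)
  row3 ← row3 − (2)·row0  ⇒  L[3][0]=2, U row3=(0, 4, 4, 0)
Step 2: pivot at (1,1) is 4.
  row2 ← row2 − (2)·row1  ⇒  L[2][1]=2, U row2=(0, 0, 1, 3)
  row3 ← row3 − (1)·row1  ⇒  L[3][1]=1, U row3=(0, 0, 1, 4)
Step 3: pivot at (2,2) is 1.
  row3 ← row3 − (1)·row2  ⇒  L[3][2]=1, U row3=(0, 0, 0, 1)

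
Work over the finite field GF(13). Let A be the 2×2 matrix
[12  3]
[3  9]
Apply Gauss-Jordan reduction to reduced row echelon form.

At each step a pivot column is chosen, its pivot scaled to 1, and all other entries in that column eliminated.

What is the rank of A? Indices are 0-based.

pivot(0,0)=12: scale R0 → (1, 10)
  clear (1,0): R1 −= (3)R0 → (0, 5)
pivot(1,1)=5: scale R1 → (0, 1)
  clear (0,1): R0 −= (10)R1 → (1, 0)

rank = 2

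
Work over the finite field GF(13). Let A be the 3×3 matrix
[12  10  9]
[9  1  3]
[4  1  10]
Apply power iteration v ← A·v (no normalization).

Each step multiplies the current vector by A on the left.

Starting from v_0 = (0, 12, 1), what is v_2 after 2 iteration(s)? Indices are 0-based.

v_2 = (11, 7, 10)

v_0 = (0, 12, 1).
v_1 = A·v_0 = (12, 2, 9).
v_2 = A·v_1 = (11, 7, 10).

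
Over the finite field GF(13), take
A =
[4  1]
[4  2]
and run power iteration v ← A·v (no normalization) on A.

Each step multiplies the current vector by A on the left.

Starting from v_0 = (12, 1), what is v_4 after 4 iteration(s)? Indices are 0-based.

v_0 = (12, 1).
v_1 = A·v_0 = (10, 11).
v_2 = A·v_1 = (12, 10).
v_3 = A·v_2 = (6, 3).
v_4 = A·v_3 = (1, 4).

v_4 = (1, 4)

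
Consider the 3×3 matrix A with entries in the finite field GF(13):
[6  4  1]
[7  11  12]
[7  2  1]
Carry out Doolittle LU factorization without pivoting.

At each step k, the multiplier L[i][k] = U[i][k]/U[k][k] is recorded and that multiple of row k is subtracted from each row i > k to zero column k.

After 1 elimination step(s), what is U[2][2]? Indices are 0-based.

k=0: U[0][0]=6
  eliminate (1,0): mult=12, new row 1: (0, 2, 0); set L[1][0]=12
  eliminate (2,0): mult=12, new row 2: (0, 6, 2); set L[2][0]=12

U[2][2] = 2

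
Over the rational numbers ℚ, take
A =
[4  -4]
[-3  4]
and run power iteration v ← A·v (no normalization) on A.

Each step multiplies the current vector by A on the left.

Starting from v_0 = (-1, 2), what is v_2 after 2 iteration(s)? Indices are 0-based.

v_0 = (-1, 2).
v_1 = A·v_0 = (-12, 11).
v_2 = A·v_1 = (-92, 80).

v_2 = (-92, 80)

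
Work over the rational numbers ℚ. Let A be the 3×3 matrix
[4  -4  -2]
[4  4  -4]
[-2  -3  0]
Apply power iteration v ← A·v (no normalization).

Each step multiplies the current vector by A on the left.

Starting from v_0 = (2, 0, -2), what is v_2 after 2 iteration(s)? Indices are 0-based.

v_2 = (-8, 128, -72)

v_0 = (2, 0, -2).
v_1 = A·v_0 = (12, 16, -4).
v_2 = A·v_1 = (-8, 128, -72).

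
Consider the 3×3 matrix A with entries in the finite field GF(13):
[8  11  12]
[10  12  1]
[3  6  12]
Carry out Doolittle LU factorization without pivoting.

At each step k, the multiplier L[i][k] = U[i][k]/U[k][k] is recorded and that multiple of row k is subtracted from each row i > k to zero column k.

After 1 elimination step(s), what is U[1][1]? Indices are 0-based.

[col 0] pivot 8
  R1 -= 11*R0 → (0, 8, 12)  (L[1][0] := 11)
  R2 -= 2*R0 → (0, 10, 1)  (L[2][0] := 2)

U[1][1] = 8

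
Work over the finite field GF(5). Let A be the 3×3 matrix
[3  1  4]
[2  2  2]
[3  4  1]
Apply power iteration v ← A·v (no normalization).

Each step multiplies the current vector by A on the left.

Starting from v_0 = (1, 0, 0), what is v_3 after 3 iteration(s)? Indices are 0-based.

v_3 = (0, 3, 3)

v_0 = (1, 0, 0).
v_1 = A·v_0 = (3, 2, 3).
v_2 = A·v_1 = (3, 1, 0).
v_3 = A·v_2 = (0, 3, 3).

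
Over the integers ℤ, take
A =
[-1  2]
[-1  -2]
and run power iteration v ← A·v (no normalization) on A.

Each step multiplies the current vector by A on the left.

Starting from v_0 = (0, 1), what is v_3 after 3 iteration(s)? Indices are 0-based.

v_0 = (0, 1).
v_1 = A·v_0 = (2, -2).
v_2 = A·v_1 = (-6, 2).
v_3 = A·v_2 = (10, 2).

v_3 = (10, 2)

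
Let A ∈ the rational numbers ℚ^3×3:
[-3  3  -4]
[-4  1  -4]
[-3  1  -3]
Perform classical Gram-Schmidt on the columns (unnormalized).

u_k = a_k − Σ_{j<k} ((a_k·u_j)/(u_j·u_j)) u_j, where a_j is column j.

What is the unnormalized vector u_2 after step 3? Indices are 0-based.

Step 1: u_0 = a_0 = (-3, -4, -3).
Step 2: u_1 = a_1 − (-8/17)·u_0 = (27/17, -15/17, -7/17).
Step 3: u_2 = a_2 − (37/34)·u_0 − (-27/59)·u_1 = (-1/118, -3/59, 9/118).

u_2 = (-1/118, -3/59, 9/118)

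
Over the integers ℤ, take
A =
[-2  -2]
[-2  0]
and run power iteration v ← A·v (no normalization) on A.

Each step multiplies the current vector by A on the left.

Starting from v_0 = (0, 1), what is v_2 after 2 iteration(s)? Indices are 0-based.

v_2 = (4, 4)

v_0 = (0, 1).
v_1 = A·v_0 = (-2, 0).
v_2 = A·v_1 = (4, 4).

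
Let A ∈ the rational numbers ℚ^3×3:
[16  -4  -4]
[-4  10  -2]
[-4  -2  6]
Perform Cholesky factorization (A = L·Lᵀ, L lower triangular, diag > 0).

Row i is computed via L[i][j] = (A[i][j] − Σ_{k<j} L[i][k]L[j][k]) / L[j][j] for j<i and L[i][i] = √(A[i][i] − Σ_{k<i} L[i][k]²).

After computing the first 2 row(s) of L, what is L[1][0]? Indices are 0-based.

L[1][0] = -1

Step 1: L[0][0] = √(16) = 4.
  L[1][0] = (-4) / L[0][0] = -1.
Step 2: L[1][1] = √(9) = 3.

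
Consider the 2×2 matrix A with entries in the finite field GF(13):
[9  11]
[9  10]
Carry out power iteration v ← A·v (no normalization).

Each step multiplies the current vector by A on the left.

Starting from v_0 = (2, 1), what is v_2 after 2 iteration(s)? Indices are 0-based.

v_2 = (10, 8)

v_0 = (2, 1).
v_1 = A·v_0 = (3, 2).
v_2 = A·v_1 = (10, 8).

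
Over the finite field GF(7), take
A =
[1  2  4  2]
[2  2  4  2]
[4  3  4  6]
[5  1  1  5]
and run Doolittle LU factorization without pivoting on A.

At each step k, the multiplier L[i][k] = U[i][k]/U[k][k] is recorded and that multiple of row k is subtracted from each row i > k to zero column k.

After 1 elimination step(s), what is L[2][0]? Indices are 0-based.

L[2][0] = 4

[col 0] pivot 1
  R1 -= 2*R0 → (0, 5, 3, 5)  (L[1][0] := 2)
  R2 -= 4*R0 → (0, 2, 2, 5)  (L[2][0] := 4)
  R3 -= 5*R0 → (0, 5, 2, 2)  (L[3][0] := 5)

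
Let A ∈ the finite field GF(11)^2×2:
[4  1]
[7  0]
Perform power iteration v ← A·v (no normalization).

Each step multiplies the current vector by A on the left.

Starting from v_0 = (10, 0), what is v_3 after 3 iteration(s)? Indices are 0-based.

v_3 = (1, 4)

v_0 = (10, 0).
v_1 = A·v_0 = (7, 4).
v_2 = A·v_1 = (10, 5).
v_3 = A·v_2 = (1, 4).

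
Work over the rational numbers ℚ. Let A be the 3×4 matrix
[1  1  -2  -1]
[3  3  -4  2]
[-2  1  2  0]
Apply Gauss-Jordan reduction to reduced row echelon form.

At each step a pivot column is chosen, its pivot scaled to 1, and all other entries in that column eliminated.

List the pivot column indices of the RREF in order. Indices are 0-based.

step 1: normalize row 0 (÷1) = (1, 1, -2, -1)
  row 1: subtract 3×row0 = (0, 0, 2, 5)
  row 2: subtract -2×row0 = (0, 3, -2, -2)
step 2: exchange rows 1,2
step 2: normalize row 1 (÷3) = (0, 1, -2/3, -2/3)
  row 0: subtract 1×row1 = (1, 0, -4/3, -1/3)
step 3: normalize row 2 (÷2) = (0, 0, 1, 5/2)
  row 0: subtract -4/3×row2 = (1, 0, 0, 3)
  row 1: subtract -2/3×row2 = (0, 1, 0, 1)

pivot columns: 0, 1, 2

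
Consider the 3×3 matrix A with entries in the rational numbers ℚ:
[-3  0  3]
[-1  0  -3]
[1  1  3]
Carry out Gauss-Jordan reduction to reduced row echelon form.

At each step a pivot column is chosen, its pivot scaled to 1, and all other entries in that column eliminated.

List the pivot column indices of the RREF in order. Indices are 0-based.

step 1: normalize row 0 (÷-3) = (1, 0, -1)
  row 1: subtract -1×row0 = (0, 0, -4)
  row 2: subtract 1×row0 = (0, 1, 4)
step 2: exchange rows 1,2
step 2: normalize row 1 (÷1) = (0, 1, 4)
step 3: normalize row 2 (÷-4) = (0, 0, 1)
  row 0: subtract -1×row2 = (1, 0, 0)
  row 1: subtract 4×row2 = (0, 1, 0)

pivot columns: 0, 1, 2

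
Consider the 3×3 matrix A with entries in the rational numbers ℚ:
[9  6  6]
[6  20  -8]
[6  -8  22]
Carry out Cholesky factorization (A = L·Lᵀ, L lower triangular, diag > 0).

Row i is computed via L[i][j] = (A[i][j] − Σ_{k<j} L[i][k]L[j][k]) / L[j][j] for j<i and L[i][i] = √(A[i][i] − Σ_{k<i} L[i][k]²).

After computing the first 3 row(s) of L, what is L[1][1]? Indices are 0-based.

L[1][1] = 4

Step 1: L[0][0] = √(9) = 3.
  L[1][0] = (6) / L[0][0] = 2.
Step 2: L[1][1] = √(16) = 4.
  L[2][0] = (6) / L[0][0] = 2.
  L[2][1] = (-12) / L[1][1] = -3.
Step 3: L[2][2] = √(9) = 3.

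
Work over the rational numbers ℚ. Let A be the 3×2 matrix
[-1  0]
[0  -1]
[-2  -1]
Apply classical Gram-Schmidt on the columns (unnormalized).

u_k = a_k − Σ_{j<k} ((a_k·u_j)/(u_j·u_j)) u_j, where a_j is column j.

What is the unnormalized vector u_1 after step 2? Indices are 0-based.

Step 1: u_0 = a_0 = (-1, 0, -2).
Step 2: u_1 = a_1 − (2/5)·u_0 = (2/5, -1, -1/5).

u_1 = (2/5, -1, -1/5)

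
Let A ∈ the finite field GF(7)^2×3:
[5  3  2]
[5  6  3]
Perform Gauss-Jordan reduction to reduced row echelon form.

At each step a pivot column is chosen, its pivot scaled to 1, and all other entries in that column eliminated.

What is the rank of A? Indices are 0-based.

rank = 2

pivot(0,0)=5: scale R0 → (1, 2, 6)
  clear (1,0): R1 −= (5)R0 → (0, 3, 1)
pivot(1,1)=3: scale R1 → (0, 1, 5)
  clear (0,1): R0 −= (2)R1 → (1, 0, 3)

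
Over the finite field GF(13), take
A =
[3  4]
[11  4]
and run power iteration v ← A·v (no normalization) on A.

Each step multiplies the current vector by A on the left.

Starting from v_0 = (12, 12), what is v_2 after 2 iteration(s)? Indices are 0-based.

v_0 = (12, 12).
v_1 = A·v_0 = (6, 11).
v_2 = A·v_1 = (10, 6).

v_2 = (10, 6)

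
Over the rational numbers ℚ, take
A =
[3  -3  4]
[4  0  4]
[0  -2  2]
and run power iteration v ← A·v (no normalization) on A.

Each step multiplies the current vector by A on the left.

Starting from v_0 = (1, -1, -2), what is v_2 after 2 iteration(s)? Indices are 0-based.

v_2 = (-2, -16, 4)

v_0 = (1, -1, -2).
v_1 = A·v_0 = (-2, -4, -2).
v_2 = A·v_1 = (-2, -16, 4).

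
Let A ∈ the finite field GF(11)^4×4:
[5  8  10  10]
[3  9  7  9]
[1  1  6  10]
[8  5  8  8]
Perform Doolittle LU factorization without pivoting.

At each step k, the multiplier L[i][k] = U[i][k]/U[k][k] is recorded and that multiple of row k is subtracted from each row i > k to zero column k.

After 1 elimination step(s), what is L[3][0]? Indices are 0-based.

[col 0] pivot 5
  R1 -= 5*R0 → (0, 2, 1, 3)  (L[1][0] := 5)
  R2 -= 9*R0 → (0, 6, 4, 8)  (L[2][0] := 9)
  R3 -= 6*R0 → (0, 1, 3, 3)  (L[3][0] := 6)

L[3][0] = 6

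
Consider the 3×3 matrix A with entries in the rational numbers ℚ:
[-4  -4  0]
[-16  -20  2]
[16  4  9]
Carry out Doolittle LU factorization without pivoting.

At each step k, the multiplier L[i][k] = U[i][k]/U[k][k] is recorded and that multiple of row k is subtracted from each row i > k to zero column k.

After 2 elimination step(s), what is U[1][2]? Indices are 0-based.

U[1][2] = 2

Step 1: pivot at (0,0) is -4.
  row1 ← row1 − (4)·row0  ⇒  L[1][0]=4, U row1=(0, -4, 2)
  row2 ← row2 − (-4)·row0  ⇒  L[2][0]=-4, U row2=(0, -12, 9)
Step 2: pivot at (1,1) is -4.
  row2 ← row2 − (3)·row1  ⇒  L[2][1]=3, U row2=(0, 0, 3)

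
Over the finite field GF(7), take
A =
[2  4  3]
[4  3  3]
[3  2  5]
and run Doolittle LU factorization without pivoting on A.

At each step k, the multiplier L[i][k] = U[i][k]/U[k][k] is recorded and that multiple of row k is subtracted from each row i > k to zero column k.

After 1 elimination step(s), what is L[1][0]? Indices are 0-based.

L[1][0] = 2

k=0: U[0][0]=2
  eliminate (1,0): mult=2, new row 1: (0, 2, 4); set L[1][0]=2
  eliminate (2,0): mult=5, new row 2: (0, 3, 4); set L[2][0]=5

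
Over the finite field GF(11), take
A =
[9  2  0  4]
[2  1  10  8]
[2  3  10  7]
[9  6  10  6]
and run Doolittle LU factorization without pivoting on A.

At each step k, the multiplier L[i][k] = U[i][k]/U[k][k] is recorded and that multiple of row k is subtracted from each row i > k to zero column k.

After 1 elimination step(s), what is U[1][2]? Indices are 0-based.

[col 0] pivot 9
  R1 -= 10*R0 → (0, 3, 10, 1)  (L[1][0] := 10)
  R2 -= 10*R0 → (0, 5, 10, 0)  (L[2][0] := 10)
  R3 -= 1*R0 → (0, 4, 10, 2)  (L[3][0] := 1)

U[1][2] = 10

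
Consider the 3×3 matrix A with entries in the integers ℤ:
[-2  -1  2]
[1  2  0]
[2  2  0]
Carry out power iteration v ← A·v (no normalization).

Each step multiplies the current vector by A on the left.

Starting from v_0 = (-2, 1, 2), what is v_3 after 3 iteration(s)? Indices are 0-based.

v_0 = (-2, 1, 2).
v_1 = A·v_0 = (7, 0, -2).
v_2 = A·v_1 = (-18, 7, 14).
v_3 = A·v_2 = (57, -4, -22).

v_3 = (57, -4, -22)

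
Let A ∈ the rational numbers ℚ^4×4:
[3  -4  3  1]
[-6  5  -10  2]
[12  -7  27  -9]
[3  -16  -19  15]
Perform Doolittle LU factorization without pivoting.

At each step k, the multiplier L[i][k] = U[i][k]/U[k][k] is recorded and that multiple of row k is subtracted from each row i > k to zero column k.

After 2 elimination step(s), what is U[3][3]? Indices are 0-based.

Step 1: pivot at (0,0) is 3.
  row1 ← row1 − (-2)·row0  ⇒  L[1][0]=-2, U row1=(0, -3, -4, 4)
  row2 ← row2 − (4)·row0  ⇒  L[2][0]=4, U row2=(0, 9, 15, -13)
  row3 ← row3 − (1)·row0  ⇒  L[3][0]=1, U row3=(0, -12, -22, 14)
Step 2: pivot at (1,1) is -3.
  row2 ← row2 − (-3)·row1  ⇒  L[2][1]=-3, U row2=(0, 0, 3, -1)
  row3 ← row3 − (4)·row1  ⇒  L[3][1]=4, U row3=(0, 0, -6, -2)

U[3][3] = -2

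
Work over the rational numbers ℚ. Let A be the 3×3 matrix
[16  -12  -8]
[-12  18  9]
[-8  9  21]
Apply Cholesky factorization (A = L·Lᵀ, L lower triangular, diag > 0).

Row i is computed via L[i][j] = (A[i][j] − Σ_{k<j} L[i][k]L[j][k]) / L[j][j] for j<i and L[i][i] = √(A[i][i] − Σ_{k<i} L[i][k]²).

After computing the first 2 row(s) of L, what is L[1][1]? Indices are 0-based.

L[1][1] = 3

Step 1: L[0][0] = √(16) = 4.
  L[1][0] = (-12) / L[0][0] = -3.
Step 2: L[1][1] = √(9) = 3.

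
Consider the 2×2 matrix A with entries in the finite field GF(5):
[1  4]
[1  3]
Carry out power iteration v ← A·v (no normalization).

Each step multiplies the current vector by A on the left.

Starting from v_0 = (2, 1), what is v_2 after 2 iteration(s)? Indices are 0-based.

v_2 = (1, 1)

v_0 = (2, 1).
v_1 = A·v_0 = (1, 0).
v_2 = A·v_1 = (1, 1).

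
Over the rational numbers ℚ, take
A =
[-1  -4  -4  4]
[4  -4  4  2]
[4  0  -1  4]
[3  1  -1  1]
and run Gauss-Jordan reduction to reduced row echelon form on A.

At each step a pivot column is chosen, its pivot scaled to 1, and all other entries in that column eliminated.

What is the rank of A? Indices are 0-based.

rank = 4

[1] R0 /= -1  ⇒  (1, 4, 4, -4)
     R1 -= 4·R0  ⇒  (0, -20, -12, 18)
     R2 -= 4·R0  ⇒  (0, -16, -17, 20)
     R3 -= 3·R0  ⇒  (0, -11, -13, 13)
[2] R1 /= -20  ⇒  (0, 1, 3/5, -9/10)
     R0 -= 4·R1  ⇒  (1, 0, 8/5, -2/5)
     R2 -= -16·R1  ⇒  (0, 0, -37/5, 28/5)
     R3 -= -11·R1  ⇒  (0, 0, -32/5, 31/10)
[3] R2 /= -37/5  ⇒  (0, 0, 1, -28/37)
     R0 -= 8/5·R2  ⇒  (1, 0, 0, 30/37)
     R1 -= 3/5·R2  ⇒  (0, 1, 0, -33/74)
     R3 -= -32/5·R2  ⇒  (0, 0, 0, -129/74)
[4] R3 /= -129/74  ⇒  (0, 0, 0, 1)
     R0 -= 30/37·R3  ⇒  (1, 0, 0, 0)
     R1 -= -33/74·R3  ⇒  (0, 1, 0, 0)
     R2 -= -28/37·R3  ⇒  (0, 0, 1, 0)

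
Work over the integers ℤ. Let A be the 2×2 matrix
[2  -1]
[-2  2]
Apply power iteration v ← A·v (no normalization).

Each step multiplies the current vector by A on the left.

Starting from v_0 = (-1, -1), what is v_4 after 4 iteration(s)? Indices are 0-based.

v_0 = (-1, -1).
v_1 = A·v_0 = (-1, 0).
v_2 = A·v_1 = (-2, 2).
v_3 = A·v_2 = (-6, 8).
v_4 = A·v_3 = (-20, 28).

v_4 = (-20, 28)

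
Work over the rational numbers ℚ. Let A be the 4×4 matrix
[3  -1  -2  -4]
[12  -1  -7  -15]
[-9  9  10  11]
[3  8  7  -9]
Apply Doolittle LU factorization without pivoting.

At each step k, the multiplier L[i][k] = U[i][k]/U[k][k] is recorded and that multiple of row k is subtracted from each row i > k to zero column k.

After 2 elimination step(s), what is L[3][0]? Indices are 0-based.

L[3][0] = 1

[col 0] pivot 3
  R1 -= 4*R0 → (0, 3, 1, 1)  (L[1][0] := 4)
  R2 -= -3*R0 → (0, 6, 4, -1)  (L[2][0] := -3)
  R3 -= 1*R0 → (0, 9, 9, -5)  (L[3][0] := 1)
[col 1] pivot 3
  R2 -= 2*R1 → (0, 0, 2, -3)  (L[2][1] := 2)
  R3 -= 3*R1 → (0, 0, 6, -8)  (L[3][1] := 3)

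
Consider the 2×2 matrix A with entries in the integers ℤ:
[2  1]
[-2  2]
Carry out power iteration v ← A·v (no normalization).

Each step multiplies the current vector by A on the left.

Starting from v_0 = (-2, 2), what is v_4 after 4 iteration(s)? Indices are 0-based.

v_4 = (88, 8)

v_0 = (-2, 2).
v_1 = A·v_0 = (-2, 8).
v_2 = A·v_1 = (4, 20).
v_3 = A·v_2 = (28, 32).
v_4 = A·v_3 = (88, 8).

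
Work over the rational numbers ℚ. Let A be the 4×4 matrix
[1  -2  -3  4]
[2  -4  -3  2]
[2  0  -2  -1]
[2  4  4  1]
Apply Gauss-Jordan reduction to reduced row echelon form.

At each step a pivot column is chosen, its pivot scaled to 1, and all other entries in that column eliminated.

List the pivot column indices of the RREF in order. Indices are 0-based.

pivot columns: 0, 1, 2, 3

[1] R0 /= 1  ⇒  (1, -2, -3, 4)
     R1 -= 2·R0  ⇒  (0, 0, 3, -6)
     R2 -= 2·R0  ⇒  (0, 4, 4, -9)
     R3 -= 2·R0  ⇒  (0, 8, 10, -7)
[2] R1 <-> R2
[2] R1 /= 4  ⇒  (0, 1, 1, -9/4)
     R0 -= -2·R1  ⇒  (1, 0, -1, -1/2)
     R3 -= 8·R1  ⇒  (0, 0, 2, 11)
[3] R2 /= 3  ⇒  (0, 0, 1, -2)
     R0 -= -1·R2  ⇒  (1, 0, 0, -5/2)
     R1 -= 1·R2  ⇒  (0, 1, 0, -1/4)
     R3 -= 2·R2  ⇒  (0, 0, 0, 15)
[4] R3 /= 15  ⇒  (0, 0, 0, 1)
     R0 -= -5/2·R3  ⇒  (1, 0, 0, 0)
     R1 -= -1/4·R3  ⇒  (0, 1, 0, 0)
     R2 -= -2·R3  ⇒  (0, 0, 1, 0)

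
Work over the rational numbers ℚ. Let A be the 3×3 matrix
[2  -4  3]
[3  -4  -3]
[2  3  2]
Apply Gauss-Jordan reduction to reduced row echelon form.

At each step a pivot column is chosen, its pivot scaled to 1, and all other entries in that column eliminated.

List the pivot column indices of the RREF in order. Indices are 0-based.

[1] R0 /= 2  ⇒  (1, -2, 3/2)
     R1 -= 3·R0  ⇒  (0, 2, -15/2)
     R2 -= 2·R0  ⇒  (0, 7, -1)
[2] R1 /= 2  ⇒  (0, 1, -15/4)
     R0 -= -2·R1  ⇒  (1, 0, -6)
     R2 -= 7·R1  ⇒  (0, 0, 101/4)
[3] R2 /= 101/4  ⇒  (0, 0, 1)
     R0 -= -6·R2  ⇒  (1, 0, 0)
     R1 -= -15/4·R2  ⇒  (0, 1, 0)

pivot columns: 0, 1, 2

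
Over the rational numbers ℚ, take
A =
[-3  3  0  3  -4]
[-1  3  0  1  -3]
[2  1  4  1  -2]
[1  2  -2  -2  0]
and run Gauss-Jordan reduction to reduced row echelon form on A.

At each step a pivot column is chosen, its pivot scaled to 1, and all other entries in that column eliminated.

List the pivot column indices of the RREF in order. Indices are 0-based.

pivot columns: 0, 1, 2, 3

pivot(0,0)=-3: scale R0 → (1, -1, 0, -1, 4/3)
  clear (1,0): R1 −= (-1)R0 → (0, 2, 0, 0, -5/3)
  clear (2,0): R2 −= (2)R0 → (0, 3, 4, 3, -14/3)
  clear (3,0): R3 −= (1)R0 → (0, 3, -2, -1, -4/3)
pivot(1,1)=2: scale R1 → (0, 1, 0, 0, -5/6)
  clear (0,1): R0 −= (-1)R1 → (1, 0, 0, -1, 1/2)
  clear (2,1): R2 −= (3)R1 → (0, 0, 4, 3, -13/6)
  clear (3,1): R3 −= (3)R1 → (0, 0, -2, -1, 7/6)
pivot(2,2)=4: scale R2 → (0, 0, 1, 3/4, -13/24)
  clear (3,2): R3 −= (-2)R2 → (0, 0, 0, 1/2, 1/12)
pivot(3,3)=1/2: scale R3 → (0, 0, 0, 1, 1/6)
  clear (0,3): R0 −= (-1)R3 → (1, 0, 0, 0, 2/3)
  clear (2,3): R2 −= (3/4)R3 → (0, 0, 1, 0, -2/3)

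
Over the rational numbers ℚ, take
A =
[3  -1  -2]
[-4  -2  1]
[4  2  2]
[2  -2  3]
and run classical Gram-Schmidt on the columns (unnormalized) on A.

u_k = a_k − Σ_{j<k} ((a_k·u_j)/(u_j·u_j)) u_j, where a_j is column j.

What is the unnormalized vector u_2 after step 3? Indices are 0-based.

Step 1: u_0 = a_0 = (3, -4, 4, 2).
Step 2: u_1 = a_1 − (1/5)·u_0 = (-8/5, -6/5, 6/5, -12/5).
Step 3: u_2 = a_2 − (4/45)·u_0 − (-1/4)·u_1 = (-8/3, 19/18, 35/18, 20/9).

u_2 = (-8/3, 19/18, 35/18, 20/9)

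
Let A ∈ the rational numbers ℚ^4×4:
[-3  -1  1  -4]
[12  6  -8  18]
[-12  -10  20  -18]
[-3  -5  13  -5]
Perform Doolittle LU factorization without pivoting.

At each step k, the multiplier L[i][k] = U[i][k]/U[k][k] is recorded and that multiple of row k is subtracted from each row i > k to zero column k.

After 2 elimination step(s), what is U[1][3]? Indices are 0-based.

U[1][3] = 2

[col 0] pivot -3
  R1 -= -4*R0 → (0, 2, -4, 2)  (L[1][0] := -4)
  R2 -= 4*R0 → (0, -6, 16, -2)  (L[2][0] := 4)
  R3 -= 1*R0 → (0, -4, 12, -1)  (L[3][0] := 1)
[col 1] pivot 2
  R2 -= -3*R1 → (0, 0, 4, 4)  (L[2][1] := -3)
  R3 -= -2*R1 → (0, 0, 4, 3)  (L[3][1] := -2)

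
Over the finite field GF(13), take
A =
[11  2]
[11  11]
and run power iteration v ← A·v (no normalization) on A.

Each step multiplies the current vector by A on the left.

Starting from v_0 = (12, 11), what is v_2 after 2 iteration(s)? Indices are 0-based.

v_2 = (3, 5)

v_0 = (12, 11).
v_1 = A·v_0 = (11, 6).
v_2 = A·v_1 = (3, 5).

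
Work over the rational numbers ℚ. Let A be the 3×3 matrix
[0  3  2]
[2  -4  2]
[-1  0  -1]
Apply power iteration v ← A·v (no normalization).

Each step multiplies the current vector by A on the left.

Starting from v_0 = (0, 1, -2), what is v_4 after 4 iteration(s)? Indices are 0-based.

v_0 = (0, 1, -2).
v_1 = A·v_0 = (-1, -8, 2).
v_2 = A·v_1 = (-20, 34, -1).
v_3 = A·v_2 = (100, -178, 21).
v_4 = A·v_3 = (-492, 954, -121).

v_4 = (-492, 954, -121)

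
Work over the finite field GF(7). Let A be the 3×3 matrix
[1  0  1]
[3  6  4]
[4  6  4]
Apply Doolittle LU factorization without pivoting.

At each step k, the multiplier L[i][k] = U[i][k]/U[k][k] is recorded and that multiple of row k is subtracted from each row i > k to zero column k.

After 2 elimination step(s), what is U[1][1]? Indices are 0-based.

U[1][1] = 6

[col 0] pivot 1
  R1 -= 3*R0 → (0, 6, 1)  (L[1][0] := 3)
  R2 -= 4*R0 → (0, 6, 0)  (L[2][0] := 4)
[col 1] pivot 6
  R2 -= 1*R1 → (0, 0, 6)  (L[2][1] := 1)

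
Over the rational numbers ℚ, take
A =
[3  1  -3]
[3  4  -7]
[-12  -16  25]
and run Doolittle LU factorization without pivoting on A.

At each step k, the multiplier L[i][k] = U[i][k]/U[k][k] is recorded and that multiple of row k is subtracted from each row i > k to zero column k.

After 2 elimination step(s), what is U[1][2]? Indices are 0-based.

U[1][2] = -4

Step 1: pivot at (0,0) is 3.
  row1 ← row1 − (1)·row0  ⇒  L[1][0]=1, U row1=(0, 3, -4)
  row2 ← row2 − (-4)·row0  ⇒  L[2][0]=-4, U row2=(0, -12, 13)
Step 2: pivot at (1,1) is 3.
  row2 ← row2 − (-4)·row1  ⇒  L[2][1]=-4, U row2=(0, 0, -3)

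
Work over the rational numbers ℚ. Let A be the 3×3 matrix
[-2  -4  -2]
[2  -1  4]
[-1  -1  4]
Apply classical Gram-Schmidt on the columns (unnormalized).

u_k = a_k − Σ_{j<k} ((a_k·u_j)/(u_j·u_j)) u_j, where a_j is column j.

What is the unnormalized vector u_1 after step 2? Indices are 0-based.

Step 1: u_0 = a_0 = (-2, 2, -1).
Step 2: u_1 = a_1 − (7/9)·u_0 = (-22/9, -23/9, -2/9).

u_1 = (-22/9, -23/9, -2/9)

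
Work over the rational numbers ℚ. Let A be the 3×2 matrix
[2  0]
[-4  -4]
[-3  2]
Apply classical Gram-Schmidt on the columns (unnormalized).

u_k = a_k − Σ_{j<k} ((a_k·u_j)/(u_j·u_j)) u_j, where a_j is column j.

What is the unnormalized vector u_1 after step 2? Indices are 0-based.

Step 1: u_0 = a_0 = (2, -4, -3).
Step 2: u_1 = a_1 − (10/29)·u_0 = (-20/29, -76/29, 88/29).

u_1 = (-20/29, -76/29, 88/29)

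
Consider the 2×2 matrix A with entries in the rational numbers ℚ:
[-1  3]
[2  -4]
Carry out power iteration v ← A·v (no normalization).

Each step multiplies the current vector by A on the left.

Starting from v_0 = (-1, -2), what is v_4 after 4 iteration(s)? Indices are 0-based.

v_0 = (-1, -2).
v_1 = A·v_0 = (-5, 6).
v_2 = A·v_1 = (23, -34).
v_3 = A·v_2 = (-125, 182).
v_4 = A·v_3 = (671, -978).

v_4 = (671, -978)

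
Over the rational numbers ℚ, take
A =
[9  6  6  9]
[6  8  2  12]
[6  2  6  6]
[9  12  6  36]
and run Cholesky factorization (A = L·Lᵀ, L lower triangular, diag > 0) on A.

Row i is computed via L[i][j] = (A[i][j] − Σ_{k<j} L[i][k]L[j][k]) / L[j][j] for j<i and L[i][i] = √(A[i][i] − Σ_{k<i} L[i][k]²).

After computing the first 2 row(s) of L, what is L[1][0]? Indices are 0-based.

Step 1: L[0][0] = √(9) = 3.
  L[1][0] = (6) / L[0][0] = 2.
Step 2: L[1][1] = √(4) = 2.

L[1][0] = 2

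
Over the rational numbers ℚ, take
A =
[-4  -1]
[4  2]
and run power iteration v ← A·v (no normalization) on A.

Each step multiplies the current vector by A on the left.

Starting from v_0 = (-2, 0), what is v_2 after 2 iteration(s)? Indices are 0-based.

v_0 = (-2, 0).
v_1 = A·v_0 = (8, -8).
v_2 = A·v_1 = (-24, 16).

v_2 = (-24, 16)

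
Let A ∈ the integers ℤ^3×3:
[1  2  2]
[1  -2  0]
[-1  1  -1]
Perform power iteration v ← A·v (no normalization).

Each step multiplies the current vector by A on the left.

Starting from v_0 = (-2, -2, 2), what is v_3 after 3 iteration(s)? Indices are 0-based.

v_3 = (-2, 10, -10)

v_0 = (-2, -2, 2).
v_1 = A·v_0 = (-2, 2, -2).
v_2 = A·v_1 = (-2, -6, 6).
v_3 = A·v_2 = (-2, 10, -10).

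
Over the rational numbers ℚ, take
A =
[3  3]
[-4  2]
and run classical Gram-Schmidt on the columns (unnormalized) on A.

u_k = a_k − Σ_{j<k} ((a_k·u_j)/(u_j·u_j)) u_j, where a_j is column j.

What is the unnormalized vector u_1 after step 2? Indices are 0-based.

u_1 = (72/25, 54/25)

Step 1: u_0 = a_0 = (3, -4).
Step 2: u_1 = a_1 − (1/25)·u_0 = (72/25, 54/25).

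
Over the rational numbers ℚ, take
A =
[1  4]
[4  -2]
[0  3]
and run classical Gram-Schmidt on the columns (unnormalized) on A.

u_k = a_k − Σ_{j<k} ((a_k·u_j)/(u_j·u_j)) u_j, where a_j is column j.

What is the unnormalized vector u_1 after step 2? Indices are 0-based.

Step 1: u_0 = a_0 = (1, 4, 0).
Step 2: u_1 = a_1 − (-4/17)·u_0 = (72/17, -18/17, 3).

u_1 = (72/17, -18/17, 3)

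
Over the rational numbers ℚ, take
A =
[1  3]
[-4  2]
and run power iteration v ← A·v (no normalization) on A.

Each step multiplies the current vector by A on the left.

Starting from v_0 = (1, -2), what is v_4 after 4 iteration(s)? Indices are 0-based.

v_4 = (355, 316)

v_0 = (1, -2).
v_1 = A·v_0 = (-5, -8).
v_2 = A·v_1 = (-29, 4).
v_3 = A·v_2 = (-17, 124).
v_4 = A·v_3 = (355, 316).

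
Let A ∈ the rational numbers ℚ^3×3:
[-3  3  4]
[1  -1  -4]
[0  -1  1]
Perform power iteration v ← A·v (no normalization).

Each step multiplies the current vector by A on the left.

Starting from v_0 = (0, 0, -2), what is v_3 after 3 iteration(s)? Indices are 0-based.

v_0 = (0, 0, -2).
v_1 = A·v_0 = (-8, 8, -2).
v_2 = A·v_1 = (40, -8, -10).
v_3 = A·v_2 = (-184, 88, -2).

v_3 = (-184, 88, -2)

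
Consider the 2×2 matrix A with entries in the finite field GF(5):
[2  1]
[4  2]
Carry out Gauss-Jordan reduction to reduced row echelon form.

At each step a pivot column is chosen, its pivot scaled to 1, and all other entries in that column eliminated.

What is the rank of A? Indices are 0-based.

rank = 1

pivot(0,0)=2: scale R0 → (1, 3)
  clear (1,0): R1 −= (4)R0 → (0, 0)
col 1: no nonzero at/below row 1; advance.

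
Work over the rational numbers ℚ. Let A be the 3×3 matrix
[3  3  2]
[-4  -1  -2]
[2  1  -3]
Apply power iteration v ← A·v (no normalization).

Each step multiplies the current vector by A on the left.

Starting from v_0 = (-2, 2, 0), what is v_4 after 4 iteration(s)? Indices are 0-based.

v_0 = (-2, 2, 0).
v_1 = A·v_0 = (0, 6, -2).
v_2 = A·v_1 = (14, -2, 12).
v_3 = A·v_2 = (60, -78, -10).
v_4 = A·v_3 = (-74, -142, 72).

v_4 = (-74, -142, 72)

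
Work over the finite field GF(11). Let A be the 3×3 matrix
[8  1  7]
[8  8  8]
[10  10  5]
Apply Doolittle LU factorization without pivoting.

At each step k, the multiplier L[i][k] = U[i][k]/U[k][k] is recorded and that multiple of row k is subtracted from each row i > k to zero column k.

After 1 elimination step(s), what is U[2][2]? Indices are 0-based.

Step 1: pivot at (0,0) is 8.
  row1 ← row1 − (1)·row0  ⇒  L[1][0]=1, U row1=(0, 7, 1)
  row2 ← row2 − (4)·row0  ⇒  L[2][0]=4, U row2=(0, 6, 10)

U[2][2] = 10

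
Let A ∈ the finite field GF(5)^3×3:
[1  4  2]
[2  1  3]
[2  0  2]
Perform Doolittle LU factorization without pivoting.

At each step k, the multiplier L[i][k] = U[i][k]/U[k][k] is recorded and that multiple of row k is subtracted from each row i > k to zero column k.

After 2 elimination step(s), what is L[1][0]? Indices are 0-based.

L[1][0] = 2

k=0: U[0][0]=1
  eliminate (1,0): mult=2, new row 1: (0, 3, 4); set L[1][0]=2
  eliminate (2,0): mult=2, new row 2: (0, 2, 3); set L[2][0]=2
k=1: U[1][1]=3
  eliminate (2,1): mult=4, new row 2: (0, 0, 2); set L[2][1]=4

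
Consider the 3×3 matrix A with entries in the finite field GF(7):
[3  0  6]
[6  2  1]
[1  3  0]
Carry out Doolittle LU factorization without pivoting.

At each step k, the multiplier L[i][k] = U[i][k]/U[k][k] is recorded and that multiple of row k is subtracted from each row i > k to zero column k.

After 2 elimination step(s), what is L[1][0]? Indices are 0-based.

L[1][0] = 2

k=0: U[0][0]=3
  eliminate (1,0): mult=2, new row 1: (0, 2, 3); set L[1][0]=2
  eliminate (2,0): mult=5, new row 2: (0, 3, 5); set L[2][0]=5
k=1: U[1][1]=2
  eliminate (2,1): mult=5, new row 2: (0, 0, 4); set L[2][1]=5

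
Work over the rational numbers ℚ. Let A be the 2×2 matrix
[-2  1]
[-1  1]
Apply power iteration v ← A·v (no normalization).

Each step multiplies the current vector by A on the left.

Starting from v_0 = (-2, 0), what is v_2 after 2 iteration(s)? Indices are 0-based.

v_0 = (-2, 0).
v_1 = A·v_0 = (4, 2).
v_2 = A·v_1 = (-6, -2).

v_2 = (-6, -2)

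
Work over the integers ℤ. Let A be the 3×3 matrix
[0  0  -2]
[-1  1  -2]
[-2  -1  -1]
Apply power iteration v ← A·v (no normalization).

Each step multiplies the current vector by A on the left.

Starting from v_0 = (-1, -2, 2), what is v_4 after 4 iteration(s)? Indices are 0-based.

v_4 = (-4, -5, 65)

v_0 = (-1, -2, 2).
v_1 = A·v_0 = (-4, -5, 2).
v_2 = A·v_1 = (-4, -5, 11).
v_3 = A·v_2 = (-22, -23, 2).
v_4 = A·v_3 = (-4, -5, 65).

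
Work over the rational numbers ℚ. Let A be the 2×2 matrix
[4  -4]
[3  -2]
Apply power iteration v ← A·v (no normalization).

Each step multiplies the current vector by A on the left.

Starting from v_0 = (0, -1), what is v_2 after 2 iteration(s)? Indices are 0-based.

v_2 = (8, 8)

v_0 = (0, -1).
v_1 = A·v_0 = (4, 2).
v_2 = A·v_1 = (8, 8).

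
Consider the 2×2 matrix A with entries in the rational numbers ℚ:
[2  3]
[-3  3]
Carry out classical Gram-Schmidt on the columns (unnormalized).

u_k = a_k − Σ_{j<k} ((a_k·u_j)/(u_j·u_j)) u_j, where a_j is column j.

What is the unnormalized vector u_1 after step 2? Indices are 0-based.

Step 1: u_0 = a_0 = (2, -3).
Step 2: u_1 = a_1 − (-3/13)·u_0 = (45/13, 30/13).

u_1 = (45/13, 30/13)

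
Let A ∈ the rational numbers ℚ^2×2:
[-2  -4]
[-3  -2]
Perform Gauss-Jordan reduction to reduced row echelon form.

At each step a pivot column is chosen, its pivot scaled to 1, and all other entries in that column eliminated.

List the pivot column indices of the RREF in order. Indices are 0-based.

pivot columns: 0, 1

step 1: normalize row 0 (÷-2) = (1, 2)
  row 1: subtract -3×row0 = (0, 4)
step 2: normalize row 1 (÷4) = (0, 1)
  row 0: subtract 2×row1 = (1, 0)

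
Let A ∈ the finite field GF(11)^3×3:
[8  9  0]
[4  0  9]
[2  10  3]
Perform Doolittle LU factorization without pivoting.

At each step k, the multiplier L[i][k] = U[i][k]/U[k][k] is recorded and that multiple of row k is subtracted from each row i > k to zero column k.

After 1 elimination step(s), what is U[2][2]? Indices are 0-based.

U[2][2] = 3

Step 1: pivot at (0,0) is 8.
  row1 ← row1 − (6)·row0  ⇒  L[1][0]=6, U row1=(0, 1, 9)
  row2 ← row2 − (3)·row0  ⇒  L[2][0]=3, U row2=(0, 5, 3)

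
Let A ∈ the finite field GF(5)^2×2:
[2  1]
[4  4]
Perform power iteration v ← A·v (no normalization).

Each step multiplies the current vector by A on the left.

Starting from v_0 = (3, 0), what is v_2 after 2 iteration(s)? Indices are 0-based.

v_2 = (4, 2)

v_0 = (3, 0).
v_1 = A·v_0 = (1, 2).
v_2 = A·v_1 = (4, 2).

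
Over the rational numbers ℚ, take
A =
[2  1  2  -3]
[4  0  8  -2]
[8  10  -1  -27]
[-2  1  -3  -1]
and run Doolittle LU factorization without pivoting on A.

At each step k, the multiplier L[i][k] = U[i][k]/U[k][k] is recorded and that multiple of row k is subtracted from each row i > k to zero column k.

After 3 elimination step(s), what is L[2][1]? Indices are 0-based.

Step 1: pivot at (0,0) is 2.
  row1 ← row1 − (2)·row0  ⇒  L[1][0]=2, U row1=(0, -2, 4, 4)
  row2 ← row2 − (4)·row0  ⇒  L[2][0]=4, U row2=(0, 6, -9, -15)
  row3 ← row3 − (-1)·row0  ⇒  L[3][0]=-1, U row3=(0, 2, -1, -4)
Step 2: pivot at (1,1) is -2.
  row2 ← row2 − (-3)·row1  ⇒  L[2][1]=-3, U row2=(0, 0, 3, -3)
  row3 ← row3 − (-1)·row1  ⇒  L[3][1]=-1, U row3=(0, 0, 3, 0)
Step 3: pivot at (2,2) is 3.
  row3 ← row3 − (1)·row2  ⇒  L[3][2]=1, U row3=(0, 0, 0, 3)

L[2][1] = -3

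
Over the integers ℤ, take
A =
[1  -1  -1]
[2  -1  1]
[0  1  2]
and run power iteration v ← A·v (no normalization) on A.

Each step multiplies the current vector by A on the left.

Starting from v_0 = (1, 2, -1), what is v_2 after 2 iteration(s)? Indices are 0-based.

v_0 = (1, 2, -1).
v_1 = A·v_0 = (0, -1, 0).
v_2 = A·v_1 = (1, 1, -1).

v_2 = (1, 1, -1)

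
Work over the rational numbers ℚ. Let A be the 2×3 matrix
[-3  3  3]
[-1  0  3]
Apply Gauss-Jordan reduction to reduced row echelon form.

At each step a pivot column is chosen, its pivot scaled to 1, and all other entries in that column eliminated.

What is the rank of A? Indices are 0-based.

[1] R0 /= -3  ⇒  (1, -1, -1)
     R1 -= -1·R0  ⇒  (0, -1, 2)
[2] R1 /= -1  ⇒  (0, 1, -2)
     R0 -= -1·R1  ⇒  (1, 0, -3)

rank = 2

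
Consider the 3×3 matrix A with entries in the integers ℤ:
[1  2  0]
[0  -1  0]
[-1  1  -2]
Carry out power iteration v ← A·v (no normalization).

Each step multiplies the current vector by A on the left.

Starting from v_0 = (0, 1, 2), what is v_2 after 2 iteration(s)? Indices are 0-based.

v_2 = (0, 1, 3)

v_0 = (0, 1, 2).
v_1 = A·v_0 = (2, -1, -3).
v_2 = A·v_1 = (0, 1, 3).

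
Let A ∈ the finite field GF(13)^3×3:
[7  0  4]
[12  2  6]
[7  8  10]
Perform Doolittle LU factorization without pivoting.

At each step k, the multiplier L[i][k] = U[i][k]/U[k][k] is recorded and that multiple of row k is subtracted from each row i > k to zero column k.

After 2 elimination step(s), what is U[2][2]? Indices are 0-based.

k=0: U[0][0]=7
  eliminate (1,0): mult=11, new row 1: (0, 2, 1); set L[1][0]=11
  eliminate (2,0): mult=1, new row 2: (0, 8, 6); set L[2][0]=1
k=1: U[1][1]=2
  eliminate (2,1): mult=4, new row 2: (0, 0, 2); set L[2][1]=4

U[2][2] = 2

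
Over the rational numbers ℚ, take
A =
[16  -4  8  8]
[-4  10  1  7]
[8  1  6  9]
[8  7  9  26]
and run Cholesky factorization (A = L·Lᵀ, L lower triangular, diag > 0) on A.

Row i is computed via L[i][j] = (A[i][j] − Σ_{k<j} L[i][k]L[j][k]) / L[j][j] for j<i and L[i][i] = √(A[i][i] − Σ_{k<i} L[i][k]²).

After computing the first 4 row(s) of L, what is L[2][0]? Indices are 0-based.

L[2][0] = 2

Step 1: L[0][0] = √(16) = 4.
  L[1][0] = (-4) / L[0][0] = -1.
Step 2: L[1][1] = √(9) = 3.
  L[2][0] = (8) / L[0][0] = 2.
  L[2][1] = (3) / L[1][1] = 1.
Step 3: L[2][2] = √(1) = 1.
  L[3][0] = (8) / L[0][0] = 2.
  L[3][1] = (9) / L[1][1] = 3.
  L[3][2] = (2) / L[2][2] = 2.
Step 4: L[3][3] = √(9) = 3.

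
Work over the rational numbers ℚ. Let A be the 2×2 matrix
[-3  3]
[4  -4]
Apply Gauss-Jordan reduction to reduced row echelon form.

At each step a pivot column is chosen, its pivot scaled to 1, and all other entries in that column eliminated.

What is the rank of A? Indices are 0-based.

[1] R0 /= -3  ⇒  (1, -1)
     R1 -= 4·R0  ⇒  (0, 0)
column 1 empty below row 1

rank = 1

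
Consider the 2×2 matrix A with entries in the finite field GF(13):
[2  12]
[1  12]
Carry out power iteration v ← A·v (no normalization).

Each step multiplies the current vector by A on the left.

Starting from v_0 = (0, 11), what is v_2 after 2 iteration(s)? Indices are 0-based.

v_0 = (0, 11).
v_1 = A·v_0 = (2, 2).
v_2 = A·v_1 = (2, 0).

v_2 = (2, 0)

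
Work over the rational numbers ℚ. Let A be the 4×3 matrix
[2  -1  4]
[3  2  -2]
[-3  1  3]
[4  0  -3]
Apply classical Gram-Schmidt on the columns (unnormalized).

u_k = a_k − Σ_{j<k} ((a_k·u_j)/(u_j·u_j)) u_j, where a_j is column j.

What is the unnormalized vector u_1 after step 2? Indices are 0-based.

Step 1: u_0 = a_0 = (2, 3, -3, 4).
Step 2: u_1 = a_1 − (1/38)·u_0 = (-20/19, 73/38, 41/38, -2/19).

u_1 = (-20/19, 73/38, 41/38, -2/19)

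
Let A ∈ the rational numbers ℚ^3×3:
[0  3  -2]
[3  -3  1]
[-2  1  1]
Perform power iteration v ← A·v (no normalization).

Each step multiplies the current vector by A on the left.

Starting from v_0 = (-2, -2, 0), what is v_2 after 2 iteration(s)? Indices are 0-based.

v_2 = (-4, -16, 14)

v_0 = (-2, -2, 0).
v_1 = A·v_0 = (-6, 0, 2).
v_2 = A·v_1 = (-4, -16, 14).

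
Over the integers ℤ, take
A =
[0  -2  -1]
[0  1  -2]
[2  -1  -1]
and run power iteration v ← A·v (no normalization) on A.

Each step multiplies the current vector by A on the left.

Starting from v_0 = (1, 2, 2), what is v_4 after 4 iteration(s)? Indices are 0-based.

v_0 = (1, 2, 2).
v_1 = A·v_0 = (-6, -2, -2).
v_2 = A·v_1 = (6, 2, -8).
v_3 = A·v_2 = (4, 18, 18).
v_4 = A·v_3 = (-54, -18, -28).

v_4 = (-54, -18, -28)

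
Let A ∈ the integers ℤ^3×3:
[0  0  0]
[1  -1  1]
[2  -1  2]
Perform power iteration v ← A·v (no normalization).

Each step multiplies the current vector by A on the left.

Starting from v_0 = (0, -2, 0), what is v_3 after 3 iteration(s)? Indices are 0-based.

v_0 = (0, -2, 0).
v_1 = A·v_0 = (0, 2, 2).
v_2 = A·v_1 = (0, 0, 2).
v_3 = A·v_2 = (0, 2, 4).

v_3 = (0, 2, 4)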